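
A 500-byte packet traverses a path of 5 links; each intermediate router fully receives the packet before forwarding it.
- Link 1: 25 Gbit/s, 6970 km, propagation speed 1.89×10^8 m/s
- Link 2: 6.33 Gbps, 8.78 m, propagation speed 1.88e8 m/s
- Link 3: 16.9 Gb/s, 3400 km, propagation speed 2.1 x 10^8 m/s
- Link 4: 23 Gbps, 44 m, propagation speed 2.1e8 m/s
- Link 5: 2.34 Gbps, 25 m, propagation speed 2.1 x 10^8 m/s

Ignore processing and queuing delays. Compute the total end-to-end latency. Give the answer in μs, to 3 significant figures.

L = 500 × 8 = 4000 bits.
Transmission delays (L/R per hop): 0.16, 0.631912, 0.236686, 0.173913, 1.7094 μs; sum = 2.91191 μs.
Propagation delays (d/s per hop): 36878.3, 0.0467021, 16190.5, 0.209524, 0.119048 μs; sum = 53069.2 μs.
End-to-end = 53100 μs.

53100 μs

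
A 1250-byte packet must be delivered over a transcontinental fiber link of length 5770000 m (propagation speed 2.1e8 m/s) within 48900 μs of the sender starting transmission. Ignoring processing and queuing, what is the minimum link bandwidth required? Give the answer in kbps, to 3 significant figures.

L = 10000 bits.
Propagation delay = 5770000 / 210000000 = 27476.2 μs.
Transmission budget = 48900 − 27476.2 = 21423.8 μs.
R ≥ L / t_tx = 10000 bits / 0.0214238 s = 467 kbps.

467 kbps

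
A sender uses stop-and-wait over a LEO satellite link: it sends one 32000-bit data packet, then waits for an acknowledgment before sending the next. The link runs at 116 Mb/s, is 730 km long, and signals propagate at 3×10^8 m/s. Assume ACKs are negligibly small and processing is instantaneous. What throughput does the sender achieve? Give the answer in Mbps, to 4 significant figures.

6.223 Mbps

t_tx = L/R = 32000/116000000 = 0.000275862 s.
t_prop = 730000/300000000 = 0.00243333 s; RTT = 0.00486667 s.
Cycle = t_tx + RTT = 0.00514253 s.
Throughput = L / cycle = 32000 / 0.00514253 = 6.223 Mbps.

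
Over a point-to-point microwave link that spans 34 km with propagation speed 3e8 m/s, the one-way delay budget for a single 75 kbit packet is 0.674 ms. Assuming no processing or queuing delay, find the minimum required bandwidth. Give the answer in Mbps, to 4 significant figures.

133.8 Mbps

Propagation delay = 34000 / 300000000 = 0.113333 ms.
Transmission budget = 0.674 − 0.113333 = 0.560667 ms.
R ≥ L / t_tx = 75000 bits / 0.000560667 s = 133.8 Mbps.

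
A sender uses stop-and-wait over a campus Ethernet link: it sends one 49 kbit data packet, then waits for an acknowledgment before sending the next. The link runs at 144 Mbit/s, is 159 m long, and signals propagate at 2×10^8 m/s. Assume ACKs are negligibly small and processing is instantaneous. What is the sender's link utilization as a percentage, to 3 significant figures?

t_tx = L/R = 49000/144000000 = 0.000340278 s.
t_prop = 159/200000000 = 7.95e-07 s; RTT = 1.59e-06 s.
Cycle = t_tx + RTT = 0.000341868 s.
Utilization = t_tx / cycle = 0.000340278/0.000341868 = 99.5 %.

99.5 %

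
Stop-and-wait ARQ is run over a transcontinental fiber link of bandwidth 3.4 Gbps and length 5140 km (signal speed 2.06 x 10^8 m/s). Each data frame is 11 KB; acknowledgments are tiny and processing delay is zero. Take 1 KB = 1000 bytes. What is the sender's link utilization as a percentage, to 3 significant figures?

0.0518 %

t_tx = L/R = 88000/3400000000 = 2.58824e-05 s.
t_prop = 5140000/206000000 = 0.0249515 s; RTT = 0.0499029 s.
Cycle = t_tx + RTT = 0.0499288 s.
Utilization = t_tx / cycle = 2.58824e-05/0.0499288 = 0.0518 %.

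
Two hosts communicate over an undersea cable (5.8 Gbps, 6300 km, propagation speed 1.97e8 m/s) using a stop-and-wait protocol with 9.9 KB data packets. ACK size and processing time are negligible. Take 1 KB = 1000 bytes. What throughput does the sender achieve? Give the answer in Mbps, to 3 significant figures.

t_tx = L/R = 79200/5800000000 = 1.36552e-05 s.
t_prop = 6300000/197000000 = 0.0319797 s; RTT = 0.0639594 s.
Cycle = t_tx + RTT = 0.063973 s.
Throughput = L / cycle = 79200 / 0.063973 = 1.24 Mbps.

1.24 Mbps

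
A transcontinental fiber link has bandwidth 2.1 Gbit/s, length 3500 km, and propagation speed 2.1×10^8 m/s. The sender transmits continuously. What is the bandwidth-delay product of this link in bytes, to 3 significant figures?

Propagation delay = 3500000 / 210000000 = 0.0166667 s.
BDP = R × t_prop = 2100000000 × 0.0166667 = 35000000 bits.
In bytes: 35000000/8 = 4380000 bytes.

4380000 bytes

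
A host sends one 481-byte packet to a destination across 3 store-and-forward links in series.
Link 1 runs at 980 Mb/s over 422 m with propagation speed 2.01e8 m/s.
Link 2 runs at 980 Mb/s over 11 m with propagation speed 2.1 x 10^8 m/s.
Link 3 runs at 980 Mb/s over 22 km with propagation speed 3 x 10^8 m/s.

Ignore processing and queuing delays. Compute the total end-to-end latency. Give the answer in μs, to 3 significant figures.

87.3 μs

L = 481 × 8 = 3848 bits.
Transmission delay per hop = L/R = 3848/980000000 = 3.92653 μs; 3 hops → 11.7796 μs.
Propagation delays (d/s per hop): 2.0995, 0.052381, 73.3333 μs; sum = 75.4852 μs.
End-to-end = 87.3 μs.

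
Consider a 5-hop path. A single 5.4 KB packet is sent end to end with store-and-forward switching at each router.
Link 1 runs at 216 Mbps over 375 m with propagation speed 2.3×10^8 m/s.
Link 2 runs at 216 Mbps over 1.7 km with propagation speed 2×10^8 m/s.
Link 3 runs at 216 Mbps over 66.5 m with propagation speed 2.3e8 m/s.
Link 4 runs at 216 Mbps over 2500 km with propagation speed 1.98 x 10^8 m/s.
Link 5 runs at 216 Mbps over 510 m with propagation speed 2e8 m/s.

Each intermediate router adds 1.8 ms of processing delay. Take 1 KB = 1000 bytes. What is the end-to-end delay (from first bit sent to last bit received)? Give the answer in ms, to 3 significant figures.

20.8 ms

L = 43200 bits.
Transmission delay per hop = L/R = 43200/216000000 = 0.2 ms; 5 hops → 1 ms.
Propagation delays (d/s per hop): 0.00163043, 0.0085, 0.00028913, 12.6263, 0.00255 ms; sum = 12.6392 ms.
Processing at 4 router(s): 4 × 1.8 ms = 7.2 ms.
End-to-end = 20.8 ms.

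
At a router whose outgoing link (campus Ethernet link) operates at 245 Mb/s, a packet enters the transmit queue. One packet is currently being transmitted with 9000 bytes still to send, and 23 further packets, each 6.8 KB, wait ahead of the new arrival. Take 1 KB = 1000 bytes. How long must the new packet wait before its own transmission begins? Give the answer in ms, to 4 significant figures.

Each queued packet: L/R = 54400/245000000 = 0.222041 ms.
23 queued → 5.10694 ms.
Plus remaining 72000 bits of current packet: 0.293878 ms.
Queuing delay = 5.401 ms.

5.401 ms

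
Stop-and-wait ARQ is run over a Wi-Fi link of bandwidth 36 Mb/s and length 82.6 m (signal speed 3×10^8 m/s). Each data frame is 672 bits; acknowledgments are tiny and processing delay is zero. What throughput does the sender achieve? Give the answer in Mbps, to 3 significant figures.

35.0 Mbps

t_tx = L/R = 672/36000000 = 1.86667e-05 s.
t_prop = 82.6/300000000 = 2.75333e-07 s; RTT = 5.50667e-07 s.
Cycle = t_tx + RTT = 1.92173e-05 s.
Throughput = L / cycle = 672 / 1.92173e-05 = 35.0 Mbps.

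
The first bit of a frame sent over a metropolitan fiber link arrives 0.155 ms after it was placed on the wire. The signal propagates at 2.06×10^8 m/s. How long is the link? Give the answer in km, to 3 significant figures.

31.9 km

d = s × t_prop = 206000000 × 0.000155 = 31.9 km.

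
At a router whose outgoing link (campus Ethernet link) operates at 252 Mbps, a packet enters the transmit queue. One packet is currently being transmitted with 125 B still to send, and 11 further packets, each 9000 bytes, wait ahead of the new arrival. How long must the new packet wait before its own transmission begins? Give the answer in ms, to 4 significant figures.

Each queued packet: L/R = 72000/252000000 = 0.285714 ms.
11 queued → 3.14286 ms.
Plus remaining 1000 bits of current packet: 0.00396825 ms.
Queuing delay = 3.147 ms.

3.147 ms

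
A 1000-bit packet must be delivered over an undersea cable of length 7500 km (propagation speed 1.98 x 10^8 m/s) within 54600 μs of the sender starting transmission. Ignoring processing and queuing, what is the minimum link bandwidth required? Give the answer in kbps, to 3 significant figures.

Propagation delay = 7500000 / 198000000 = 37878.8 μs.
Transmission budget = 54600 − 37878.8 = 16721.2 μs.
R ≥ L / t_tx = 1000 bits / 0.0167212 s = 59.8 kbps.

59.8 kbps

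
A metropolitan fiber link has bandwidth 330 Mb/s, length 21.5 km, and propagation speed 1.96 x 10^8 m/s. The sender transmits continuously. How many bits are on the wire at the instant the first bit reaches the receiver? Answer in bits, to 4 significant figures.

36200 bits

Propagation delay = 21500 / 196000000 = 0.000109694 s.
BDP = R × t_prop = 330000000 × 0.000109694 = 36199 bits.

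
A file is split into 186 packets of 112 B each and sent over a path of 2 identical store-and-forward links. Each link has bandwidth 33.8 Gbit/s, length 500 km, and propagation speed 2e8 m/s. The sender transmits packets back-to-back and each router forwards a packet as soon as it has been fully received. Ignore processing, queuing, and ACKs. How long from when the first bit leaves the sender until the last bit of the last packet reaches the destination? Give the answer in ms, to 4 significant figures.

5.005 ms

Per-hop transmission t_tx = L/R = 896/3.38e+10 = 2.65089e-05 ms.
Per-hop propagation t_prop = 500000/200000000 = 2.5 ms.
Pipeline fill: first packet needs 2·t_tx to clear all hops; remaining 185 packets each add one t_tx.
Total = (2+186-1)·t_tx + 2·t_prop = 187·2.65089e-05 + 2·2.5 = 5.005 ms.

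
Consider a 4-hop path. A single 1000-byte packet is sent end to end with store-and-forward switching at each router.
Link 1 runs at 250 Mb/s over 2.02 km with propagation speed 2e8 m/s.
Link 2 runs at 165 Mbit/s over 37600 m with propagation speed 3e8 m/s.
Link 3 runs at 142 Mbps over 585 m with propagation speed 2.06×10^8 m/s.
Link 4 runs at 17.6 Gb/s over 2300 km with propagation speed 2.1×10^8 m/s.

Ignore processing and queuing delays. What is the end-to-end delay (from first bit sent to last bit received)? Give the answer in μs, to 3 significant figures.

11200 μs

L = 1000 × 8 = 8000 bits.
Transmission delays (L/R per hop): 32, 48.4848, 56.338, 0.454545 μs; sum = 137.277 μs.
Propagation delays (d/s per hop): 10.1, 125.333, 2.83981, 10952.4 μs; sum = 11090.7 μs.
End-to-end = 11200 μs.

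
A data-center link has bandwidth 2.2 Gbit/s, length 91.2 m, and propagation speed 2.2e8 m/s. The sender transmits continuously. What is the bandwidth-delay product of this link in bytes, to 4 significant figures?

114.0 bytes

Propagation delay = 91.2 / 2.2e+08 = 4.14545e-07 s.
BDP = R × t_prop = 2200000000 × 4.14545e-07 = 912 bits.
In bytes: 912/8 = 114.0 bytes.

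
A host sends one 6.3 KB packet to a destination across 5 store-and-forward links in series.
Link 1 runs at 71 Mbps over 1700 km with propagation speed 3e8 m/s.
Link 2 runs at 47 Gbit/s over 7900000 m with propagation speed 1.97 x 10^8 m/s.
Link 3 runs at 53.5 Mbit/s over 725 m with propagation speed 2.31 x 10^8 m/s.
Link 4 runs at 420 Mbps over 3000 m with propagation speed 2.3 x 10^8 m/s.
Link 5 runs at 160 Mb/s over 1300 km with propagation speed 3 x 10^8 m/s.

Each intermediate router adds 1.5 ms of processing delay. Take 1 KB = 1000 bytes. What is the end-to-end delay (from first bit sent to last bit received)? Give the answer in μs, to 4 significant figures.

L = 50400 bits.
Transmission delays (L/R per hop): 709.859, 1.07234, 942.056, 120, 315 μs; sum = 2087.99 μs.
Propagation delays (d/s per hop): 5666.67, 40101.5, 3.13853, 13.0435, 4333.33 μs; sum = 50117.7 μs.
Processing at 4 router(s): 4 × 1.5 ms = 6000 μs.
End-to-end = 58210 μs.

58210 μs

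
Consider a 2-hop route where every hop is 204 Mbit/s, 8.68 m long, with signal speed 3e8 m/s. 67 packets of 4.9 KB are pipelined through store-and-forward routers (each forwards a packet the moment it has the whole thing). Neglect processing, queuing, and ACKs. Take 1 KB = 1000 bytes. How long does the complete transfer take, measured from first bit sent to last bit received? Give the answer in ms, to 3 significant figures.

13.1 ms

Per-hop transmission t_tx = L/R = 39200/204000000 = 0.192157 ms.
Per-hop propagation t_prop = 8.68/300000000 = 2.89333e-05 ms.
Pipeline fill: first packet needs 2·t_tx to clear all hops; remaining 66 packets each add one t_tx.
Total = (2+67-1)·t_tx + 2·t_prop = 68·0.192157 + 2·2.89333e-05 = 13.1 ms.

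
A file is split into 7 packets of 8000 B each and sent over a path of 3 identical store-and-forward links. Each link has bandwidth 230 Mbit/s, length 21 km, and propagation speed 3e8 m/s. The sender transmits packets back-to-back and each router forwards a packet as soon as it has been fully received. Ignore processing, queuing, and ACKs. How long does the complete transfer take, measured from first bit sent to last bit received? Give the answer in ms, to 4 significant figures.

Per-hop transmission t_tx = L/R = 64000/230000000 = 0.278261 ms.
Per-hop propagation t_prop = 21000/300000000 = 0.07 ms.
Pipeline fill: first packet needs 3·t_tx to clear all hops; remaining 6 packets each add one t_tx.
Total = (3+7-1)·t_tx + 3·t_prop = 9·0.278261 + 3·0.07 = 2.714 ms.

2.714 ms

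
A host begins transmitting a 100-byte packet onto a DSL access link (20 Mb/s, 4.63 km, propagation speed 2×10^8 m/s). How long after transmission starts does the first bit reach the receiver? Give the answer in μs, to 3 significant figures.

23.2 μs

First bit experiences only propagation delay: d/s = 4630/200000000 = 23.2 μs.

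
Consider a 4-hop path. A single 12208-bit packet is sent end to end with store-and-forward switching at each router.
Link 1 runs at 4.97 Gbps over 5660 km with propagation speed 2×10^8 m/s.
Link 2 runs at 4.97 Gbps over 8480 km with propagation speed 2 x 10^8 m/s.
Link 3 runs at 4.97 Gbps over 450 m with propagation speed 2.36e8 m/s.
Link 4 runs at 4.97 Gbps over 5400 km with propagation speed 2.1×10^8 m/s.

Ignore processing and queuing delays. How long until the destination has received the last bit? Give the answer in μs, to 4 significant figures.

Transmission delay per hop = L/R = 12208/4970000000 = 2.45634 μs; 4 hops → 9.82535 μs.
Propagation delays (d/s per hop): 28300, 42400, 1.90678, 25714.3 μs; sum = 96416.2 μs.
End-to-end = 96430 μs.

96430 μs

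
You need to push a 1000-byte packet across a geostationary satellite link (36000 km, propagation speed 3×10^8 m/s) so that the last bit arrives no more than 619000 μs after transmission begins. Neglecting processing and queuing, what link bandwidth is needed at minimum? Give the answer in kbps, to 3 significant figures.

16.0 kbps

L = 8000 bits.
Propagation delay = 36000000 / 300000000 = 120000 μs.
Transmission budget = 619000 − 120000 = 499000 μs.
R ≥ L / t_tx = 8000 bits / 0.499 s = 16.0 kbps.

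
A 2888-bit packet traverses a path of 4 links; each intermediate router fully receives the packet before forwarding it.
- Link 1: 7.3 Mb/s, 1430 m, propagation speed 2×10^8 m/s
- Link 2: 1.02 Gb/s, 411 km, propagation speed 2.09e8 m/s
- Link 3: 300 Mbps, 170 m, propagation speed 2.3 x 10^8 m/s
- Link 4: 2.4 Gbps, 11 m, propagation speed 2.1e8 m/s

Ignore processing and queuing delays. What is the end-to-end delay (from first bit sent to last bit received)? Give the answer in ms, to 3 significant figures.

2.38 ms

Transmission delays (L/R per hop): 0.395616, 0.00283137, 0.00962667, 0.00120333 ms; sum = 0.409278 ms.
Propagation delays (d/s per hop): 0.00715, 1.96651, 0.00073913, 5.2381e-05 ms; sum = 1.97445 ms.
End-to-end = 2.38 ms.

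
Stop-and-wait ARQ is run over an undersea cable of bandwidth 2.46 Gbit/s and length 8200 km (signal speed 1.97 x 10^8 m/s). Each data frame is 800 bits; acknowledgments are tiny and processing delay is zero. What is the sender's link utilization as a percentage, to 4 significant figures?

t_tx = L/R = 800/2460000000 = 3.25203e-07 s.
t_prop = 8200000/197000000 = 0.0416244 s; RTT = 0.0832487 s.
Cycle = t_tx + RTT = 0.0832491 s.
Utilization = t_tx / cycle = 3.25203e-07/0.0832491 = 0.0003906 %.

0.0003906 %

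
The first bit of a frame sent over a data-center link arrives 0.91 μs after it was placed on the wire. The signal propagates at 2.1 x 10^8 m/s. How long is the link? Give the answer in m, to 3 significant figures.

d = s × t_prop = 210000000 × 9.1e-07 = 191 m.

191 m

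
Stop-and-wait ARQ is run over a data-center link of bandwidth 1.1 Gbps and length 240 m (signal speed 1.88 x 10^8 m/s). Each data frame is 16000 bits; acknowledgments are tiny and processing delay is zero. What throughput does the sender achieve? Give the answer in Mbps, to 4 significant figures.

935.7 Mbps

t_tx = L/R = 16000/1100000000 = 1.45455e-05 s.
t_prop = 240/188000000 = 1.2766e-06 s; RTT = 2.55319e-06 s.
Cycle = t_tx + RTT = 1.70986e-05 s.
Throughput = L / cycle = 16000 / 1.70986e-05 = 935.7 Mbps.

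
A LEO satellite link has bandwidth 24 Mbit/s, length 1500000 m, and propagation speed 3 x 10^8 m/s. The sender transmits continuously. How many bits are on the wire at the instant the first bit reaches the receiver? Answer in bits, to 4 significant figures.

120000 bits

Propagation delay = 1500000 / 300000000 = 0.005 s.
BDP = R × t_prop = 24000000 × 0.005 = 120000 bits.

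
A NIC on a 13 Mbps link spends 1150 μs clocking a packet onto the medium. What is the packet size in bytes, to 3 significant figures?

L = R × t_tx = 13000000 b/s × 0.00115 s = 14950 bits.
In bytes: 14950 / 8 = 1870 bytes.

1870 bytes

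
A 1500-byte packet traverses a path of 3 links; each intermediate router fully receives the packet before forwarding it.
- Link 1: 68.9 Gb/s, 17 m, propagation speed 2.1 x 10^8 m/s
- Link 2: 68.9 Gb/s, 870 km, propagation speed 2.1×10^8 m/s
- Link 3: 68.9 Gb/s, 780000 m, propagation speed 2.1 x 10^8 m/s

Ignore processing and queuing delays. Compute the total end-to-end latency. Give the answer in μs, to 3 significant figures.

7860 μs

L = 1500 × 8 = 12000 bits.
Transmission delay per hop = L/R = 12000/68900000000 = 0.174165 μs; 3 hops → 0.522496 μs.
Propagation delays (d/s per hop): 0.0809524, 4142.86, 3714.29 μs; sum = 7857.22 μs.
End-to-end = 7860 μs.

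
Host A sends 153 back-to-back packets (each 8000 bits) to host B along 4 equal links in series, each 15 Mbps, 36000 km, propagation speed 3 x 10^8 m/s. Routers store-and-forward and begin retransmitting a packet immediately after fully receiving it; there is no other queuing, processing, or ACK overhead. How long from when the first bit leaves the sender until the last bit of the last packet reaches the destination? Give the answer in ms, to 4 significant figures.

563.2 ms

Per-hop transmission t_tx = L/R = 8000/15000000 = 0.533333 ms.
Per-hop propagation t_prop = 36000000/300000000 = 120 ms.
Pipeline fill: first packet needs 4·t_tx to clear all hops; remaining 152 packets each add one t_tx.
Total = (4+153-1)·t_tx + 4·t_prop = 156·0.533333 + 4·120 = 563.2 ms.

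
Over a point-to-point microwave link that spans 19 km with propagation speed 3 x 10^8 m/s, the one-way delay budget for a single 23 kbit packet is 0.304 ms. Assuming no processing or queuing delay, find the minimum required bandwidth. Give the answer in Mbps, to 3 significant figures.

Propagation delay = 19000 / 300000000 = 0.0633333 ms.
Transmission budget = 0.304 − 0.0633333 = 0.240667 ms.
R ≥ L / t_tx = 23000 bits / 0.000240667 s = 95.6 Mbps.

95.6 Mbps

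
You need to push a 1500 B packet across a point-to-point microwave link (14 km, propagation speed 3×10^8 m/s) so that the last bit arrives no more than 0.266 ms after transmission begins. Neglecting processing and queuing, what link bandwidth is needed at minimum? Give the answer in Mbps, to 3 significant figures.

54.7 Mbps

L = 12000 bits.
Propagation delay = 14000 / 300000000 = 0.0466667 ms.
Transmission budget = 0.266 − 0.0466667 = 0.219333 ms.
R ≥ L / t_tx = 12000 bits / 0.000219333 s = 54.7 Mbps.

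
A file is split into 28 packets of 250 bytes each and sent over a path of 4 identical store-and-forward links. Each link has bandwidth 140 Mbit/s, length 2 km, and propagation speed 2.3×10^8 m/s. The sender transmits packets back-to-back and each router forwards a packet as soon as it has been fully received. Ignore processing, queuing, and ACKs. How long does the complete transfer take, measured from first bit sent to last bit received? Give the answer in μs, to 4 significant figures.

Per-hop transmission t_tx = L/R = 2000/140000000 = 14.2857 μs.
Per-hop propagation t_prop = 2000/2.3e+08 = 8.69565 μs.
Pipeline fill: first packet needs 4·t_tx to clear all hops; remaining 27 packets each add one t_tx.
Total = (4+28-1)·t_tx + 4·t_prop = 31·14.2857 + 4·8.69565 = 477.6 μs.

477.6 μs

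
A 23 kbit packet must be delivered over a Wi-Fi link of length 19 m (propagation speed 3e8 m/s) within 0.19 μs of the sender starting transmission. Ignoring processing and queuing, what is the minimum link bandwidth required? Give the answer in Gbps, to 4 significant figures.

Propagation delay = 19 / 300000000 = 0.0633333 μs.
Transmission budget = 0.19 − 0.0633333 = 0.126667 μs.
R ≥ L / t_tx = 23000 bits / 1.26667e-07 s = 181.6 Gbps.

181.6 Gbps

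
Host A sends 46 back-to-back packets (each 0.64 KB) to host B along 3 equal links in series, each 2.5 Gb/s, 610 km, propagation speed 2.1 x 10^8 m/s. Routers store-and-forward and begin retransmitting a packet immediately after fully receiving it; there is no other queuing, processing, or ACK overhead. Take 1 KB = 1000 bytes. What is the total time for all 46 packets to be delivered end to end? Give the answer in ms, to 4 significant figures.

8.813 ms

Per-hop transmission t_tx = L/R = 5120/2500000000 = 0.002048 ms.
Per-hop propagation t_prop = 610000/210000000 = 2.90476 ms.
Pipeline fill: first packet needs 3·t_tx to clear all hops; remaining 45 packets each add one t_tx.
Total = (3+46-1)·t_tx + 3·t_prop = 48·0.002048 + 3·2.90476 = 8.813 ms.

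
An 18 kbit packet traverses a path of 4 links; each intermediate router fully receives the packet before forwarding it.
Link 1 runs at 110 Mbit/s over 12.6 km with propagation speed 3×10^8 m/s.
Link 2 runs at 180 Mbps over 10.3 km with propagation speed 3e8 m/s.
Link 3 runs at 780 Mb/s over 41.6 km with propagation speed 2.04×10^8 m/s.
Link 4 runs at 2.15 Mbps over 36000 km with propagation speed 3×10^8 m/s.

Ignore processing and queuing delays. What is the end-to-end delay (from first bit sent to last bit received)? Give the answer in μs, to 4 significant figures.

128900 μs

L = 18000 bits.
Transmission delays (L/R per hop): 163.636, 100, 23.0769, 8372.09 μs; sum = 8658.81 μs.
Propagation delays (d/s per hop): 42, 34.3333, 203.922, 120000 μs; sum = 120280 μs.
End-to-end = 128900 μs.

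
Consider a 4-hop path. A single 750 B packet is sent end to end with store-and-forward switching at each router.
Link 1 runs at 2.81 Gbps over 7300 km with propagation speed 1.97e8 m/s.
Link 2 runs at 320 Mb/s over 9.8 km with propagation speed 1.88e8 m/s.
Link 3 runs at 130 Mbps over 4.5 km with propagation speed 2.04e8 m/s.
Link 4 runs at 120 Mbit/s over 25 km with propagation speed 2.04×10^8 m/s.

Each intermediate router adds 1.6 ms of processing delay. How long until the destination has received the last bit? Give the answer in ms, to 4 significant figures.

L = 750 × 8 = 6000 bits.
Transmission delays (L/R per hop): 0.00213523, 0.01875, 0.0461538, 0.05 ms; sum = 0.117039 ms.
Propagation delays (d/s per hop): 37.0558, 0.0521277, 0.0220588, 0.122549 ms; sum = 37.2526 ms.
Processing at 3 router(s): 3 × 1.6 ms = 4.8 ms.
End-to-end = 42.17 ms.

42.17 ms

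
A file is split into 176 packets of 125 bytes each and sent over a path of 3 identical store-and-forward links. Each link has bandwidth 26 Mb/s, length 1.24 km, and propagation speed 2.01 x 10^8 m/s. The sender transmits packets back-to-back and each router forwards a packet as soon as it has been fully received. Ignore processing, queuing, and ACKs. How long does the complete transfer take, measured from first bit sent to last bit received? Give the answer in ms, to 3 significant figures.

6.86 ms

Per-hop transmission t_tx = L/R = 1000/26000000 = 0.0384615 ms.
Per-hop propagation t_prop = 1240/2.01e+08 = 0.00616915 ms.
Pipeline fill: first packet needs 3·t_tx to clear all hops; remaining 175 packets each add one t_tx.
Total = (3+176-1)·t_tx + 3·t_prop = 178·0.0384615 + 3·0.00616915 = 6.86 ms.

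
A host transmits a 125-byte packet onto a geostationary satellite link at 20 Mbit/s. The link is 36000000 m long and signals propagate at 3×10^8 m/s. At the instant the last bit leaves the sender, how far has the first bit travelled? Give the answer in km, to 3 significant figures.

t_tx = L/R = 1000/20000000 = 5e-05 s.
Distance = s × t_tx = 300000000 × 5e-05 = 15.0 km.

15.0 km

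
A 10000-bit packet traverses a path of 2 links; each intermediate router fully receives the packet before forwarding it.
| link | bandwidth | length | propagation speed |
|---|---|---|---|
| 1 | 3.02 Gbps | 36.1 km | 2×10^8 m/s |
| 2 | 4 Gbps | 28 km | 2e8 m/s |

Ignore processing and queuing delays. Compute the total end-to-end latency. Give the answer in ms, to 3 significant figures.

0.326 ms

Transmission delays (L/R per hop): 0.00331126, 0.0025 ms; sum = 0.00581126 ms.
Propagation delays (d/s per hop): 0.1805, 0.14 ms; sum = 0.3205 ms.
End-to-end = 0.326 ms.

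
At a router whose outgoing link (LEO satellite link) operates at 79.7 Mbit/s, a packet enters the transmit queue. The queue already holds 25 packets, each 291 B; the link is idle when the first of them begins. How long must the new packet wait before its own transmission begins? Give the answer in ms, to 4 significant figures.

0.7302 ms

Each queued packet: L/R = 2328/79700000 = 0.0292095 ms.
25 queued → 0.730238 ms.
Queuing delay = 0.7302 ms.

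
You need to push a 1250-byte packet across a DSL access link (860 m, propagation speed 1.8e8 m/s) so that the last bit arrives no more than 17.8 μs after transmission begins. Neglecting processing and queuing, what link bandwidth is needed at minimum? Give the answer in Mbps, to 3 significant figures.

768 Mbps

L = 10000 bits.
Propagation delay = 860 / 180000000 = 4.77778 μs.
Transmission budget = 17.8 − 4.77778 = 13.0222 μs.
R ≥ L / t_tx = 10000 bits / 1.30222e-05 s = 768 Mbps.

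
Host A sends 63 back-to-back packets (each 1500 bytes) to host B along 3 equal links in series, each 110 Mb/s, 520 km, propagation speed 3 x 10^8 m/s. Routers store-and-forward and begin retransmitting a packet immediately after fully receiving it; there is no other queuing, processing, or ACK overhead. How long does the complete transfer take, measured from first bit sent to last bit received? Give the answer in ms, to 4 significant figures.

12.29 ms

Per-hop transmission t_tx = L/R = 12000/110000000 = 0.109091 ms.
Per-hop propagation t_prop = 520000/300000000 = 1.73333 ms.
Pipeline fill: first packet needs 3·t_tx to clear all hops; remaining 62 packets each add one t_tx.
Total = (3+63-1)·t_tx + 3·t_prop = 65·0.109091 + 3·1.73333 = 12.29 ms.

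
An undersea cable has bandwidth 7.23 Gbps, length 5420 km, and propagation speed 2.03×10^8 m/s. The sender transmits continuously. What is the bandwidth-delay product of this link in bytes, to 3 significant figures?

Propagation delay = 5420000 / 2.03e+08 = 0.0266995 s.
BDP = R × t_prop = 7230000000 × 0.0266995 = 193037000 bits.
In bytes: 193037000/8 = 24100000 bytes.

24100000 bytes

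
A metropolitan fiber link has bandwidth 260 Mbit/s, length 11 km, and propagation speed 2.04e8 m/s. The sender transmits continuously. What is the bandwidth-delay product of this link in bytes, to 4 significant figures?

Propagation delay = 11000 / 204000000 = 5.39216e-05 s.
BDP = R × t_prop = 260000000 × 5.39216e-05 = 14019.6 bits.
In bytes: 14019.6/8 = 1752 bytes.

1752 bytes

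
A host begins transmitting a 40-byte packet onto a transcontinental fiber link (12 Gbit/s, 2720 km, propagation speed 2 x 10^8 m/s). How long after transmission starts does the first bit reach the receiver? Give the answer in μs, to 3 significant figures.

First bit experiences only propagation delay: d/s = 2720000/200000000 = 13600 μs.

13600 μs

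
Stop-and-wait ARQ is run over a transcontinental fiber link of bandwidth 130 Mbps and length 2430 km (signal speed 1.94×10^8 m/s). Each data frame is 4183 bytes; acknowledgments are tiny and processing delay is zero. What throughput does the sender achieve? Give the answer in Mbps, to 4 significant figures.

t_tx = L/R = 33464/130000000 = 0.000257415 s.
t_prop = 2430000/194000000 = 0.0125258 s; RTT = 0.0250515 s.
Cycle = t_tx + RTT = 0.025309 s.
Throughput = L / cycle = 33464 / 0.025309 = 1.322 Mbps.

1.322 Mbps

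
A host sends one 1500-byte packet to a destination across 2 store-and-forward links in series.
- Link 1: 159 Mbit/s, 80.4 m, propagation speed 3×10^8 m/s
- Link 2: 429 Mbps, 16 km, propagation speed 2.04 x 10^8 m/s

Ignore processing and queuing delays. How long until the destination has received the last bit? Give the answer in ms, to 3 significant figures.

0.182 ms

L = 1500 × 8 = 12000 bits.
Transmission delays (L/R per hop): 0.0754717, 0.027972 ms; sum = 0.103444 ms.
Propagation delays (d/s per hop): 0.000268, 0.0784314 ms; sum = 0.0786994 ms.
End-to-end = 0.182 ms.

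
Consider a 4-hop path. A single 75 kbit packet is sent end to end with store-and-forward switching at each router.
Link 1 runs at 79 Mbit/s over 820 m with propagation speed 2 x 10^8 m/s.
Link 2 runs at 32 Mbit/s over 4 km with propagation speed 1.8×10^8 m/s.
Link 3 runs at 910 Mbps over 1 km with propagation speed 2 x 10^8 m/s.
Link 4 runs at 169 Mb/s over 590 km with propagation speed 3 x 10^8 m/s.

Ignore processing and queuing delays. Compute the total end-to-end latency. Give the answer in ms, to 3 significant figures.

5.82 ms

L = 75000 bits.
Transmission delays (L/R per hop): 0.949367, 2.34375, 0.0824176, 0.443787 ms; sum = 3.81932 ms.
Propagation delays (d/s per hop): 0.0041, 0.0222222, 0.005, 1.96667 ms; sum = 1.99799 ms.
End-to-end = 5.82 ms.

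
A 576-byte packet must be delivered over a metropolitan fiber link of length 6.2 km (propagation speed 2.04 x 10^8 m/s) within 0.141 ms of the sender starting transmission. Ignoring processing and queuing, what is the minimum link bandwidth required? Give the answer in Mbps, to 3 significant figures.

41.7 Mbps

L = 4608 bits.
Propagation delay = 6200 / 204000000 = 0.0303922 ms.
Transmission budget = 0.141 − 0.0303922 = 0.110608 ms.
R ≥ L / t_tx = 4608 bits / 0.000110608 s = 41.7 Mbps.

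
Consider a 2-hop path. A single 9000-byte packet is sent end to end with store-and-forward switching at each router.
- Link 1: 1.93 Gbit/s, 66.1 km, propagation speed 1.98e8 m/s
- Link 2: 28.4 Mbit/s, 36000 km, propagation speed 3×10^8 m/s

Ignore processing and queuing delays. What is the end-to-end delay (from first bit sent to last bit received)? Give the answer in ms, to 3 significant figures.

L = 9000 × 8 = 72000 bits.
Transmission delays (L/R per hop): 0.0373057, 2.53521 ms; sum = 2.57252 ms.
Propagation delays (d/s per hop): 0.333838, 120 ms; sum = 120.334 ms.
End-to-end = 123 ms.

123 ms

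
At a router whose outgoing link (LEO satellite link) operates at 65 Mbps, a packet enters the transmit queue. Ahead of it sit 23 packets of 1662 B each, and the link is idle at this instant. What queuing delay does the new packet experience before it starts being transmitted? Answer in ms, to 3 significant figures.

Each queued packet: L/R = 13296/65000000 = 0.204554 ms.
23 queued → 4.70474 ms.
Queuing delay = 4.70 ms.

4.70 ms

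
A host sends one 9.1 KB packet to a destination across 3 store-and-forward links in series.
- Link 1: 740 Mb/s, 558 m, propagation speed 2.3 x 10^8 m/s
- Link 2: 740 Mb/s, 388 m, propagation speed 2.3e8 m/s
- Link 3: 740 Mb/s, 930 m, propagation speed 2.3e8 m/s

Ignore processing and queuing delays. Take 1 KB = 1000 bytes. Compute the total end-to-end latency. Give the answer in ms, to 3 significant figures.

L = 72800 bits.
Transmission delay per hop = L/R = 72800/740000000 = 0.0983784 ms; 3 hops → 0.295135 ms.
Propagation delays (d/s per hop): 0.00242609, 0.00168696, 0.00404348 ms; sum = 0.00815652 ms.
End-to-end = 0.303 ms.

0.303 ms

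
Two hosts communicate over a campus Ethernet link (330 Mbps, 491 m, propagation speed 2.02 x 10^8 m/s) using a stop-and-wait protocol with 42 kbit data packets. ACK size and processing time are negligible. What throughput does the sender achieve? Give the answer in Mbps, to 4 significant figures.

t_tx = L/R = 42000/330000000 = 0.000127273 s.
t_prop = 491/202000000 = 2.43069e-06 s; RTT = 4.86139e-06 s.
Cycle = t_tx + RTT = 0.000132134 s.
Throughput = L / cycle = 42000 / 0.000132134 = 317.9 Mbps.

317.9 Mbps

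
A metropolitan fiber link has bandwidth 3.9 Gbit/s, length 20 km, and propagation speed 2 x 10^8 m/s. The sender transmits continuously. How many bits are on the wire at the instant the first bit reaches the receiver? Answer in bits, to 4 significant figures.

390000 bits

Propagation delay = 20000 / 200000000 = 0.0001 s.
BDP = R × t_prop = 3900000000 × 0.0001 = 390000 bits.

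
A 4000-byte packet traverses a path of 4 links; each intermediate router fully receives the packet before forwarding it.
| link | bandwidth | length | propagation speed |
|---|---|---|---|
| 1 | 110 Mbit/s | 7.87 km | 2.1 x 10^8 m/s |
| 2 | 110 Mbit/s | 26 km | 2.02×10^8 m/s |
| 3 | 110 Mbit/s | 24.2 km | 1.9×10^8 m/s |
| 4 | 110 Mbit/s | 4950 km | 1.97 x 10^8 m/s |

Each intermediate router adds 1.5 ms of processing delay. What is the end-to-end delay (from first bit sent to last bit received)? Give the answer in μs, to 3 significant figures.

31100 μs

L = 4000 × 8 = 32000 bits.
Transmission delay per hop = L/R = 32000/110000000 = 290.909 μs; 4 hops → 1163.64 μs.
Propagation delays (d/s per hop): 37.4762, 128.713, 127.368, 25126.9 μs; sum = 25420.5 μs.
Processing at 3 router(s): 3 × 1.5 ms = 4500 μs.
End-to-end = 31100 μs.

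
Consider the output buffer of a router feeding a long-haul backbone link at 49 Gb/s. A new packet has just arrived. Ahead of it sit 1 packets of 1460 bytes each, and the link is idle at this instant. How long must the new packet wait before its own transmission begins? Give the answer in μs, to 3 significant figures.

0.238 μs

Each queued packet: L/R = 11680/49000000000 = 0.238367 μs.
1 queued → 0.238367 μs.
Queuing delay = 0.238 μs.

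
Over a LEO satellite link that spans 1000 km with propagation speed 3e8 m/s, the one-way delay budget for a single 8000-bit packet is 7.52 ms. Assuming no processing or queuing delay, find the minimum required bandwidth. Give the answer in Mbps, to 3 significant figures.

Propagation delay = 1000000 / 300000000 = 3.33333 ms.
Transmission budget = 7.52 − 3.33333 = 4.18667 ms.
R ≥ L / t_tx = 8000 bits / 0.00418667 s = 1.91 Mbps.

1.91 Mbps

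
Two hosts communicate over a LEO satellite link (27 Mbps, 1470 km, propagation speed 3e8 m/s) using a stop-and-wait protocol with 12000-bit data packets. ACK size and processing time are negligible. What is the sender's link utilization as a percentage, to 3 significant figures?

t_tx = L/R = 12000/27000000 = 0.000444444 s.
t_prop = 1470000/300000000 = 0.0049 s; RTT = 0.0098 s.
Cycle = t_tx + RTT = 0.0102444 s.
Utilization = t_tx / cycle = 0.000444444/0.0102444 = 4.34 %.

4.34 %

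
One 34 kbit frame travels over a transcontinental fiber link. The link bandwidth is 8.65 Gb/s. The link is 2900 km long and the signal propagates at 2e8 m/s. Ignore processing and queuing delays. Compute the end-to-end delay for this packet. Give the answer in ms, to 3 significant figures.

L = 34000 bits.
Transmission delay = L/R = 34000 / 8650000000 = 0.00393064 ms.
Propagation delay = d/s = 2900000 m / 200000000 m/s = 14.5 ms.
Total = 14.5 ms.

14.5 ms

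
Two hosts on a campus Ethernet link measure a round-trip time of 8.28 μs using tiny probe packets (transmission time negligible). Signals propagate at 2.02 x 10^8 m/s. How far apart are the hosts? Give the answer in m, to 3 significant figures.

836 m

One-way propagation = RTT/2 = 4.14 μs.
d = s × t = 202000000 × 4.14e-06 = 836 m.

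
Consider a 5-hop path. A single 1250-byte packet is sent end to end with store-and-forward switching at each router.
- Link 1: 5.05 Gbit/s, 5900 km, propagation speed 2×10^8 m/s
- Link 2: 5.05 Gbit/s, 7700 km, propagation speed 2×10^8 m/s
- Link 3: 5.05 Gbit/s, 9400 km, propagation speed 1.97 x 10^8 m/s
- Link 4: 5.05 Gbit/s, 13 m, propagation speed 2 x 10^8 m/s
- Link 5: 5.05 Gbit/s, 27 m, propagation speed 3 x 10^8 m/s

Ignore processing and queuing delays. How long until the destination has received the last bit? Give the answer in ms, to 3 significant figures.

L = 1250 × 8 = 10000 bits.
Transmission delay per hop = L/R = 10000/5050000000 = 0.0019802 ms; 5 hops → 0.00990099 ms.
Propagation delays (d/s per hop): 29.5, 38.5, 47.7157, 6.5e-05, 9e-05 ms; sum = 115.716 ms.
End-to-end = 116 ms.

116 ms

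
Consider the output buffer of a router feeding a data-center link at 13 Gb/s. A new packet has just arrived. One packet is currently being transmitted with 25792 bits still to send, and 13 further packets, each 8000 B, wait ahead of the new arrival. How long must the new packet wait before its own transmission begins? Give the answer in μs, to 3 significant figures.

66.0 μs

Each queued packet: L/R = 64000/13000000000 = 4.92308 μs.
13 queued → 64 μs.
Plus remaining 25792 bits of current packet: 1.984 μs.
Queuing delay = 66.0 μs.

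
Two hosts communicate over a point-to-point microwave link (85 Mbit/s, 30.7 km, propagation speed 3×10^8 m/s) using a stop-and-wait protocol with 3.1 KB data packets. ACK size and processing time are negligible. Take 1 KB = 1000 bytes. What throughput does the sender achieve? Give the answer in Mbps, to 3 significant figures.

50.0 Mbps

t_tx = L/R = 24800/85000000 = 0.000291765 s.
t_prop = 30700/300000000 = 0.000102333 s; RTT = 0.000204667 s.
Cycle = t_tx + RTT = 0.000496431 s.
Throughput = L / cycle = 24800 / 0.000496431 = 50.0 Mbps.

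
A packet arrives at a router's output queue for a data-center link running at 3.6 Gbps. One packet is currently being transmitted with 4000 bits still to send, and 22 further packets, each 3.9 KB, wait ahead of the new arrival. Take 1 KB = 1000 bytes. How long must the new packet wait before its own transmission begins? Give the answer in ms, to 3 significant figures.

Each queued packet: L/R = 31200/3600000000 = 0.00866667 ms.
22 queued → 0.190667 ms.
Plus remaining 4000 bits of current packet: 0.00111111 ms.
Queuing delay = 0.192 ms.

0.192 ms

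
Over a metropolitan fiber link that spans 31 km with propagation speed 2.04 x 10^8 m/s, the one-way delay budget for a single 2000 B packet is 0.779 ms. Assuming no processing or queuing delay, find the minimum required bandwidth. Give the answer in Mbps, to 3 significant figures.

25.5 Mbps

L = 16000 bits.
Propagation delay = 31000 / 204000000 = 0.151961 ms.
Transmission budget = 0.779 − 0.151961 = 0.627039 ms.
R ≥ L / t_tx = 16000 bits / 0.000627039 s = 25.5 Mbps.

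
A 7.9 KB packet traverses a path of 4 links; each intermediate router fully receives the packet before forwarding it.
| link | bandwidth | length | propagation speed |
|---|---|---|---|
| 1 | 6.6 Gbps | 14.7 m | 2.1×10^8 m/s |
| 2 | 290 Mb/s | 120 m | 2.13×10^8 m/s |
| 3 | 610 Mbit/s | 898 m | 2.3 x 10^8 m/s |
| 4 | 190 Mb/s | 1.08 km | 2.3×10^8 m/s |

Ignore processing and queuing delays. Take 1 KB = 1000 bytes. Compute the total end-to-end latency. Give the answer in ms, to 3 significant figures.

0.673 ms

L = 63200 bits.
Transmission delays (L/R per hop): 0.00957576, 0.217931, 0.103607, 0.332632 ms; sum = 0.663745 ms.
Propagation delays (d/s per hop): 7e-05, 0.00056338, 0.00390435, 0.00469565 ms; sum = 0.00923338 ms.
End-to-end = 0.673 ms.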